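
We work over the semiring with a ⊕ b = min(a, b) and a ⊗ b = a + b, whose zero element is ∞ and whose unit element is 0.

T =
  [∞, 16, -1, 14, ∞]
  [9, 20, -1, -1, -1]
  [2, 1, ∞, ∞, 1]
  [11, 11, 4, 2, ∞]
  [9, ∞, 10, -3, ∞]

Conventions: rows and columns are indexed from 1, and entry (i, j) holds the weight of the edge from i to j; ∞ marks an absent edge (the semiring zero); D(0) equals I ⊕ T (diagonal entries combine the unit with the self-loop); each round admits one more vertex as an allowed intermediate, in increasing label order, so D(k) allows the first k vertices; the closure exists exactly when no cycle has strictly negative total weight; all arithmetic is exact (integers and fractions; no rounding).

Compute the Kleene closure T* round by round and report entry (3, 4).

D(0):
  [0, 16, -1, 14, ∞]
  [9, 0, -1, -1, -1]
  [2, 1, 0, ∞, 1]
  [11, 11, 4, 0, ∞]
  [9, ∞, 10, -3, 0]
D(1):
  [0, 16, -1, 14, ∞]
  [9, 0, -1, -1, -1]
  [2, 1, 0, 16, 1]
  [11, 11, 4, 0, ∞]
  [9, 25, 8, -3, 0]
D(2):
  [0, 16, -1, 14, 15]
  [9, 0, -1, -1, -1]
  [2, 1, 0, 0, 0]
  [11, 11, 4, 0, 10]
  [9, 25, 8, -3, 0]
D(3):
  [0, 0, -1, -1, -1]
  [1, 0, -1, -1, -1]
  [2, 1, 0, 0, 0]
  [6, 5, 4, 0, 4]
  [9, 9, 8, -3, 0]
D(4):
  [0, 0, -1, -1, -1]
  [1, 0, -1, -1, -1]
  [2, 1, 0, 0, 0]
  [6, 5, 4, 0, 4]
  [3, 2, 1, -3, 0]
D(5):
  [0, 0, -1, -4, -1]
  [1, 0, -1, -4, -1]
  [2, 1, 0, -3, 0]
  [6, 5, 4, 0, 4]
  [3, 2, 1, -3, 0]
Answer: T*[3][4] = -3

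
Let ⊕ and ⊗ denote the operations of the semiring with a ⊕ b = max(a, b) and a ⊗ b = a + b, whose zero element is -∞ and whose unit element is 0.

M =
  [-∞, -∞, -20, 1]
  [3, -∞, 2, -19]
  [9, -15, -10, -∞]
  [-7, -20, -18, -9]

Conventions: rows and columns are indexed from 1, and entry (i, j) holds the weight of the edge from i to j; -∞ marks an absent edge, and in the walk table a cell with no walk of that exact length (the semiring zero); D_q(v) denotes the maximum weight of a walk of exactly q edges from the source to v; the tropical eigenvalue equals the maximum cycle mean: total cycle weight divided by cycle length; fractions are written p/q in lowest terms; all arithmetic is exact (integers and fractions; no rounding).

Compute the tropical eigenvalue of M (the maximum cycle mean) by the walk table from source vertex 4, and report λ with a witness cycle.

q=0: [-∞, -∞, -∞, 0]
q=1: [-7, -20, -18, -9]
q=2: [-9, -29, -18, -6]
q=3: [-9, -26, -24, -8]
q=4: [-15, -28, -24, -8]
Optimal cycle mean attained by: cycle 1->4->2->3->1, total 1 + (-20) + 2 + 9, length 4.
Answer: λ = -2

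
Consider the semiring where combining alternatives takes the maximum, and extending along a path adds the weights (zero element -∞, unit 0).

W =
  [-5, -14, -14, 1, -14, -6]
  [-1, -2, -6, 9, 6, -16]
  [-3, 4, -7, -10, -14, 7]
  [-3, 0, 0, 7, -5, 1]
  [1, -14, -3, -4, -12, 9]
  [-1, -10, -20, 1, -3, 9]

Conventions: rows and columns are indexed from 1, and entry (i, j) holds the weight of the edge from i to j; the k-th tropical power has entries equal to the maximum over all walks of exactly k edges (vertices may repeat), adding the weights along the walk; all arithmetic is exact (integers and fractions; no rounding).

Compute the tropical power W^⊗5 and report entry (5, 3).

W^⊗2:
  [-2, 1, 1, 8, -4, 3]
  [7, 9, 9, 16, 4, 15]
  [6, 2, -2, 13, 10, 16]
  [4, 7, 7, 14, 6, 10]
  [8, 1, -4, 10, 6, 18]
  [8, 1, 1, 10, 6, 18]
W^⊗3:
  [5, 8, 8, 15, 7, 12]
  [14, 16, 16, 23, 15, 24]
  [15, 13, 13, 20, 13, 25]
  [11, 14, 14, 21, 13, 19]
  [17, 10, 10, 19, 15, 27]
  [17, 10, 10, 19, 15, 27]
W^⊗4:
  [12, 15, 15, 22, 14, 21]
  [23, 23, 23, 30, 22, 33]
  [24, 20, 20, 27, 22, 34]
  [18, 21, 21, 28, 20, 28]
  [26, 19, 19, 28, 24, 36]
  [26, 19, 19, 28, 24, 36]
W^⊗5:
  [20, 22, 22, 29, 21, 30]
  [32, 30, 30, 37, 30, 42]
  [33, 27, 27, 35, 31, 43]
  [27, 28, 28, 35, 27, 37]
  [35, 28, 28, 37, 33, 45]
  [35, 28, 28, 37, 33, 45]
Key observation: the optimum is the walk 5->6->6->6->4->3, with weight 9 + 9 + 9 + 1 + 0 = 28.
Optimal value attained by: walk 5->6->6->6->4->3.
Answer: (W^⊗5)[5][3] = 28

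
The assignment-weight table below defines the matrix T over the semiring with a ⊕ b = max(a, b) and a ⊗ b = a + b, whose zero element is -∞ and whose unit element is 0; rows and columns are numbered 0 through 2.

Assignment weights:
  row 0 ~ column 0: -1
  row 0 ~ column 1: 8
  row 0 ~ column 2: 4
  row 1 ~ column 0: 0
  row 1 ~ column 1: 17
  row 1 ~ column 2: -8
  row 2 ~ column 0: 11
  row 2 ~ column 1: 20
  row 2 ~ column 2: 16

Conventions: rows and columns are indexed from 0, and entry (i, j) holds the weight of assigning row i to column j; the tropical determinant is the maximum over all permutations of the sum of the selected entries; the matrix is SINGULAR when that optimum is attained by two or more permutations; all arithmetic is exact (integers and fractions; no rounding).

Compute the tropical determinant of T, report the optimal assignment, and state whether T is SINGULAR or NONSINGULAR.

σ = (0, 1, 2): (-1) + 17 + 16 = 32
σ = (0, 2, 1): (-1) + (-8) + 20 = 11
σ = (1, 0, 2): 8 + 0 + 16 = 24
σ = (1, 2, 0): 8 + (-8) + 11 = 11
σ = (2, 0, 1): 4 + 0 + 20 = 24
σ = (2, 1, 0): 4 + 17 + 11 = 32
Optimal value attained by: σ = (0, 1, 2).
Answer: det⊕(T) = 32; verdict: SINGULAR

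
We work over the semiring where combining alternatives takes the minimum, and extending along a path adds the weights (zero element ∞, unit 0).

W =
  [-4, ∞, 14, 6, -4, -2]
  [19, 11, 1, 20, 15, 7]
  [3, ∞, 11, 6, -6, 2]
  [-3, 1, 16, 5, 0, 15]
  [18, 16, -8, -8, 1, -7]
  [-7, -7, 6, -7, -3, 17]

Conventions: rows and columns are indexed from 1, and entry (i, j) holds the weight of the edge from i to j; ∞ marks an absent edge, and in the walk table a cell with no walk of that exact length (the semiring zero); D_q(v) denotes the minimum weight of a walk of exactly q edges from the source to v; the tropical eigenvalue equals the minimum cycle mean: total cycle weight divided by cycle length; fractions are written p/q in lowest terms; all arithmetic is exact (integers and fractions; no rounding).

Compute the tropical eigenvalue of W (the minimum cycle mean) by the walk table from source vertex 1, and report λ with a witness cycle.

q=0: [0, ∞, ∞, ∞, ∞, ∞]
q=1: [-4, ∞, 14, 6, -4, -2]
q=2: [-9, -9, -12, -12, -8, -11]
q=3: [-18, -18, -16, -18, -18, -15]
q=4: [-22, -22, -26, -26, -22, -25]
q=5: [-32, -32, -30, -32, -32, -29]
q=6: [-36, -36, -40, -40, -36, -39]
Optimal cycle mean attained by: cycle 3->5->3, total (-6) + (-8), length 2.
Answer: λ = -7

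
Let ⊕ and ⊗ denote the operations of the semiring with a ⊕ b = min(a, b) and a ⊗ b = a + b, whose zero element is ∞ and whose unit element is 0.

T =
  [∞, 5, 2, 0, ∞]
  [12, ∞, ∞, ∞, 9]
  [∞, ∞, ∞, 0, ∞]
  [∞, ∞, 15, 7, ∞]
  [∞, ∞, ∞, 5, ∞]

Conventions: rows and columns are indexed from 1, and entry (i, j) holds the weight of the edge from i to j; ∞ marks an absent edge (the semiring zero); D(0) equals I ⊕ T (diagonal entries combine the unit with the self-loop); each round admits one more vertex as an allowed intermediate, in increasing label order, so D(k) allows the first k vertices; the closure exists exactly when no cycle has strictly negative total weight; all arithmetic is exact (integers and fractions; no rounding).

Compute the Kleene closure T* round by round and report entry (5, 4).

D(0):
  [0, 5, 2, 0, ∞]
  [12, 0, ∞, ∞, 9]
  [∞, ∞, 0, 0, ∞]
  [∞, ∞, 15, 0, ∞]
  [∞, ∞, ∞, 5, 0]
D(1):
  [0, 5, 2, 0, ∞]
  [12, 0, 14, 12, 9]
  [∞, ∞, 0, 0, ∞]
  [∞, ∞, 15, 0, ∞]
  [∞, ∞, ∞, 5, 0]
D(2):
  [0, 5, 2, 0, 14]
  [12, 0, 14, 12, 9]
  [∞, ∞, 0, 0, ∞]
  [∞, ∞, 15, 0, ∞]
  [∞, ∞, ∞, 5, 0]
D(3):
  [0, 5, 2, 0, 14]
  [12, 0, 14, 12, 9]
  [∞, ∞, 0, 0, ∞]
  [∞, ∞, 15, 0, ∞]
  [∞, ∞, ∞, 5, 0]
D(4):
  [0, 5, 2, 0, 14]
  [12, 0, 14, 12, 9]
  [∞, ∞, 0, 0, ∞]
  [∞, ∞, 15, 0, ∞]
  [∞, ∞, 20, 5, 0]
D(5):
  [0, 5, 2, 0, 14]
  [12, 0, 14, 12, 9]
  [∞, ∞, 0, 0, ∞]
  [∞, ∞, 15, 0, ∞]
  [∞, ∞, 20, 5, 0]
Answer: T*[5][4] = 5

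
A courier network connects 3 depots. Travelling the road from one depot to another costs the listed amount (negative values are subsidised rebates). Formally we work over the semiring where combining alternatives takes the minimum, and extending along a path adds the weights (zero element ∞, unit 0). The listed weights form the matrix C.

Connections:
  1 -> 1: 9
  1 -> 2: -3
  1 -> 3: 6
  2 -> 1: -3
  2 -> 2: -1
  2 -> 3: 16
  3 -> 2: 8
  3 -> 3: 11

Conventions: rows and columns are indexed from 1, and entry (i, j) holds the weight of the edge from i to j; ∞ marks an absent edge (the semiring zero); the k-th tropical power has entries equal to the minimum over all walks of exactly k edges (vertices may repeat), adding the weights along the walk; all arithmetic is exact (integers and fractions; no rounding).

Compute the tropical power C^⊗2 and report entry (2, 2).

C^⊗2:
  [-6, -4, 13]
  [-4, -6, 3]
  [5, 7, 22]
Key observation: the optimum is the walk 2->1->2, with weight (-3) + (-3) = -6.
Optimal value attained by: walk 2->1->2.
Answer: (C^⊗2)[2][2] = -6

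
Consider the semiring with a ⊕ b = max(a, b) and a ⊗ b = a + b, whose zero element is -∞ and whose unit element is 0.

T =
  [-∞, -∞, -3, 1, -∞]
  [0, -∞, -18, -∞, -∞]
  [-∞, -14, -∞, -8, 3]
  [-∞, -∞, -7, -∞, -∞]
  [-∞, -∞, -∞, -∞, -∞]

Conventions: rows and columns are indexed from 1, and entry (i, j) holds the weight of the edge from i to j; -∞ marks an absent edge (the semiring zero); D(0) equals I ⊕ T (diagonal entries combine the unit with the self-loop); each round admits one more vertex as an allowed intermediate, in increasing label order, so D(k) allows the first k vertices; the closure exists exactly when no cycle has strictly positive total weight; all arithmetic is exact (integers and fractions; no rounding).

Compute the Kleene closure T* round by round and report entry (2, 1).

D(0):
  [0, -∞, -3, 1, -∞]
  [0, 0, -18, -∞, -∞]
  [-∞, -14, 0, -8, 3]
  [-∞, -∞, -7, 0, -∞]
  [-∞, -∞, -∞, -∞, 0]
D(1):
  [0, -∞, -3, 1, -∞]
  [0, 0, -3, 1, -∞]
  [-∞, -14, 0, -8, 3]
  [-∞, -∞, -7, 0, -∞]
  [-∞, -∞, -∞, -∞, 0]
D(2):
  [0, -∞, -3, 1, -∞]
  [0, 0, -3, 1, -∞]
  [-14, -14, 0, -8, 3]
  [-∞, -∞, -7, 0, -∞]
  [-∞, -∞, -∞, -∞, 0]
D(3):
  [0, -17, -3, 1, 0]
  [0, 0, -3, 1, 0]
  [-14, -14, 0, -8, 3]
  [-21, -21, -7, 0, -4]
  [-∞, -∞, -∞, -∞, 0]
D(4):
  [0, -17, -3, 1, 0]
  [0, 0, -3, 1, 0]
  [-14, -14, 0, -8, 3]
  [-21, -21, -7, 0, -4]
  [-∞, -∞, -∞, -∞, 0]
D(5):
  [0, -17, -3, 1, 0]
  [0, 0, -3, 1, 0]
  [-14, -14, 0, -8, 3]
  [-21, -21, -7, 0, -4]
  [-∞, -∞, -∞, -∞, 0]
Answer: T*[2][1] = 0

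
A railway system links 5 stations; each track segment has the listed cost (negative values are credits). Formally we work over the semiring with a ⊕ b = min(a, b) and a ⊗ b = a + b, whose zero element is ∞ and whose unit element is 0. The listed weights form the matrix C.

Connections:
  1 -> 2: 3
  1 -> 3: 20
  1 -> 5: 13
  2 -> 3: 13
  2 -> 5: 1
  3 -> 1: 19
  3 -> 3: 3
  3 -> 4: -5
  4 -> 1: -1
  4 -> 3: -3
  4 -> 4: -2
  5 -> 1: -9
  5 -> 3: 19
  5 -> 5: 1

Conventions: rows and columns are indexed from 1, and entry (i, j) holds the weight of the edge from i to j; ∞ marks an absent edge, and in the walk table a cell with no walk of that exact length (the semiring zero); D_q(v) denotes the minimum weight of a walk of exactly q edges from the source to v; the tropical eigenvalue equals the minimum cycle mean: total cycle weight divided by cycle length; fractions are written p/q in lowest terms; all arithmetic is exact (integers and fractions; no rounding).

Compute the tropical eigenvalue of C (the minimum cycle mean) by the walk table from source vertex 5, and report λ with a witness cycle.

q=0: [∞, ∞, ∞, ∞, 0]
q=1: [-9, ∞, 19, ∞, 1]
q=2: [-8, -6, 11, 14, 2]
q=3: [-7, -5, 7, 6, -5]
q=4: [-14, -4, 3, 2, -4]
q=5: [-13, -11, -1, -2, -3]
Optimal cycle mean attained by: cycle 3->4->3, total (-5) + (-3), length 2.
Answer: λ = -4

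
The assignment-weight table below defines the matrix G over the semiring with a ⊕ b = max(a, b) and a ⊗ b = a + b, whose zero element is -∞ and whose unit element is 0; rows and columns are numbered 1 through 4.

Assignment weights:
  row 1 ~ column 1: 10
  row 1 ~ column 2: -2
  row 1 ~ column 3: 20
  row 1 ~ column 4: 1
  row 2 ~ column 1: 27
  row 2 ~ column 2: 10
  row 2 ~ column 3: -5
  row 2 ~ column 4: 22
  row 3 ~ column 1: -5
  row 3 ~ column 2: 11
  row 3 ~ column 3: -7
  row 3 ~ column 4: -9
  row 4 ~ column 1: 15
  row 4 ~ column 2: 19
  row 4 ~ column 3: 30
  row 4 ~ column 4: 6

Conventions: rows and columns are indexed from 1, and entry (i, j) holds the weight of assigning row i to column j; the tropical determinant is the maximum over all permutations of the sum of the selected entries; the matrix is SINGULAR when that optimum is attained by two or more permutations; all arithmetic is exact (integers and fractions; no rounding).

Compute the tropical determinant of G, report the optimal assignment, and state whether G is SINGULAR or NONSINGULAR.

σ = (1, 2, 3, 4): 10 + 10 + (-7) + 6 = 19
σ = (1, 2, 4, 3): 10 + 10 + (-9) + 30 = 41
σ = (1, 3, 2, 4): 10 + (-5) + 11 + 6 = 22
σ = (1, 3, 4, 2): 10 + (-5) + (-9) + 19 = 15
σ = (1, 4, 2, 3): 10 + 22 + 11 + 30 = 73
σ = (1, 4, 3, 2): 10 + 22 + (-7) + 19 = 44
σ = (2, 1, 3, 4): (-2) + 27 + (-7) + 6 = 24
σ = (2, 1, 4, 3): (-2) + 27 + (-9) + 30 = 46
σ = (2, 3, 1, 4): (-2) + (-5) + (-5) + 6 = -6
σ = (2, 3, 4, 1): (-2) + (-5) + (-9) + 15 = -1
σ = (2, 4, 1, 3): (-2) + 22 + (-5) + 30 = 45
σ = (2, 4, 3, 1): (-2) + 22 + (-7) + 15 = 28
σ = (3, 1, 2, 4): 20 + 27 + 11 + 6 = 64
σ = (3, 1, 4, 2): 20 + 27 + (-9) + 19 = 57
σ = (3, 2, 1, 4): 20 + 10 + (-5) + 6 = 31
σ = (3, 2, 4, 1): 20 + 10 + (-9) + 15 = 36
σ = (3, 4, 1, 2): 20 + 22 + (-5) + 19 = 56
σ = (3, 4, 2, 1): 20 + 22 + 11 + 15 = 68
σ = (4, 1, 2, 3): 1 + 27 + 11 + 30 = 69
σ = (4, 1, 3, 2): 1 + 27 + (-7) + 19 = 40
σ = (4, 2, 1, 3): 1 + 10 + (-5) + 30 = 36
σ = (4, 2, 3, 1): 1 + 10 + (-7) + 15 = 19
σ = (4, 3, 1, 2): 1 + (-5) + (-5) + 19 = 10
σ = (4, 3, 2, 1): 1 + (-5) + 11 + 15 = 22
Optimal value attained by: σ = (1, 4, 2, 3).
Answer: det⊕(G) = 73; verdict: NONSINGULAR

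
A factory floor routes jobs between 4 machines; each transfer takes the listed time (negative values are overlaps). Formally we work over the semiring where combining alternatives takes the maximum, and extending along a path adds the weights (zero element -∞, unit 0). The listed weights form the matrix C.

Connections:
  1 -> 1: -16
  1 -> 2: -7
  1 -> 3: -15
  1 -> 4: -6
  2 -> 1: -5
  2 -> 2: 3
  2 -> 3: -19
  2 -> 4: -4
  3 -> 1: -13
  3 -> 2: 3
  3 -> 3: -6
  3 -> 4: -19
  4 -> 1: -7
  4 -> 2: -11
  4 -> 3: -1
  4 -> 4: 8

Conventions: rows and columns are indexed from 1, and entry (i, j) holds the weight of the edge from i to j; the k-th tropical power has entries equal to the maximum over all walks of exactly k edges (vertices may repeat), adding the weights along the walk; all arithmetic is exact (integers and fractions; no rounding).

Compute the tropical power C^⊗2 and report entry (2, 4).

C^⊗2:
  [-12, -4, -7, 2]
  [-2, 6, -5, 4]
  [-2, 6, -12, -1]
  [1, 2, 7, 16]
Key observation: the optimum is the walk 2->4->4, with weight (-4) + 8 = 4.
Optimal value attained by: walk 2->4->4.
Answer: (C^⊗2)[2][4] = 4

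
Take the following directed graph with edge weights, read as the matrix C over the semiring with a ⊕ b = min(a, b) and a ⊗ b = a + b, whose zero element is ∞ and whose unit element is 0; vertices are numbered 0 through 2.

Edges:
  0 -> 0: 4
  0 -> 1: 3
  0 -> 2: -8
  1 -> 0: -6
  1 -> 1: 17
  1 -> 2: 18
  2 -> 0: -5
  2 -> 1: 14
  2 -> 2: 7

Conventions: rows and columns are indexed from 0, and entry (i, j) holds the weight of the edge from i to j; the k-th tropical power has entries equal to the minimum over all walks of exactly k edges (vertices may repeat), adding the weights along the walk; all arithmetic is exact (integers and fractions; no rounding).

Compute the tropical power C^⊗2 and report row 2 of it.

C^⊗2:
  [-13, 6, -4]
  [-2, -3, -14]
  [-1, -2, -13]
Answer: row 2 of C^⊗2 = [-1, -2, -13]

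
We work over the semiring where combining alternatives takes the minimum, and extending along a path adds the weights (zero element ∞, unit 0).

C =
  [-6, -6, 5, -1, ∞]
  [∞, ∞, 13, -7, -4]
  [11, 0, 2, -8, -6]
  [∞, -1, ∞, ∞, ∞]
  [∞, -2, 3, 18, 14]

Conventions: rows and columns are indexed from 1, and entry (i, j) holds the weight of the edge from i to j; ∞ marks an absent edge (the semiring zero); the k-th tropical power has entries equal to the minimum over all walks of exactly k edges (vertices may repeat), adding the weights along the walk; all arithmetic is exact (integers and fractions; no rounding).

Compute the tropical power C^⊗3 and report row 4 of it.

C^⊗2:
  [-12, -12, -1, -13, -10]
  [24, -8, -1, 5, 7]
  [5, -9, -3, -7, -4]
  [∞, ∞, 12, -8, -5]
  [14, 3, 5, -9, -6]
C^⊗3:
  [-18, -18, -7, -19, -16]
  [10, -1, 1, -15, -12]
  [-1, -8, -1, -16, -13]
  [23, -9, -2, 4, 6]
  [8, -10, -3, -4, -1]
Answer: row 4 of C^⊗3 = [23, -9, -2, 4, 6]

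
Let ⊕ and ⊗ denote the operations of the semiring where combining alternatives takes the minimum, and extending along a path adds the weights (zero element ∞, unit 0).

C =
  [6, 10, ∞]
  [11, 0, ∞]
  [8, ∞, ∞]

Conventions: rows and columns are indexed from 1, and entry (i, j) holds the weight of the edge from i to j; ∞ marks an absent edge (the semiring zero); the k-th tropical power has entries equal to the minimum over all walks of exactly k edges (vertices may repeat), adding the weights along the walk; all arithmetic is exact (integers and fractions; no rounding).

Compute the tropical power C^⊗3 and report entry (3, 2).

C^⊗2:
  [12, 10, ∞]
  [11, 0, ∞]
  [14, 18, ∞]
C^⊗3:
  [18, 10, ∞]
  [11, 0, ∞]
  [20, 18, ∞]
Key observation: the optimum is the walk 3->1->2->2, with weight 8 + 10 + 0 = 18.
Optimal value attained by: walk 3->1->2->2.
Answer: (C^⊗3)[3][2] = 18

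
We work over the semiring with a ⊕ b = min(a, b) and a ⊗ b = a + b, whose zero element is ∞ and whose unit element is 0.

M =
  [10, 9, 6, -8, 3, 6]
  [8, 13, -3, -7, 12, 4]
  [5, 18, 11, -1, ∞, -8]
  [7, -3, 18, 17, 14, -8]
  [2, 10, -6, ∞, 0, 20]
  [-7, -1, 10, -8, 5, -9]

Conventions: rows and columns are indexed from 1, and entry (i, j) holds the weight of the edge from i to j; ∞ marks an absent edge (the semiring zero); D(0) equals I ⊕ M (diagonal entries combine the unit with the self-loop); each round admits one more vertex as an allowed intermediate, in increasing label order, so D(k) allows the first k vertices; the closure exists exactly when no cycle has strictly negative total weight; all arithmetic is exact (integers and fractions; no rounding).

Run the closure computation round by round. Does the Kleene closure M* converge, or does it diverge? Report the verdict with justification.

Detection: at round 0, diagonal entry (6, 6) turns strictly negative.
Key observation: the cycle 6->6 has total weight (-9), which is strictly negative.
Answer: DIVERGES — negative cycle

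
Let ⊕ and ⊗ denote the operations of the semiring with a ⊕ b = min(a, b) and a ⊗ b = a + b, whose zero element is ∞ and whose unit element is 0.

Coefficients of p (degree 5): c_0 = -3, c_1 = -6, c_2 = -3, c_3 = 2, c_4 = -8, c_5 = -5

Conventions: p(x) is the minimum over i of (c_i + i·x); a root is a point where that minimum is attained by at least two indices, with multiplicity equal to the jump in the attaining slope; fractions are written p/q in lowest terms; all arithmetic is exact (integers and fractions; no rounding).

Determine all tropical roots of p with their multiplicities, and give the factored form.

hull edge (i=0, c=-3) to (i=1, c=-6): slope -3, span 1
hull edge (i=1, c=-6) to (i=4, c=-8): slope -2/3, span 3
hull edge (i=4, c=-8) to (i=5, c=-5): slope 3, span 1
Factored form: p(x) = -5 ⊗ (x ⊕ (-3)) ⊗ (x ⊕ 2/3) ⊗ (x ⊕ 2/3) ⊗ (x ⊕ 2/3) ⊗ (x ⊕ 3)
Answer: roots = -3 (mult 1), 2/3 (mult 3), 3 (mult 1)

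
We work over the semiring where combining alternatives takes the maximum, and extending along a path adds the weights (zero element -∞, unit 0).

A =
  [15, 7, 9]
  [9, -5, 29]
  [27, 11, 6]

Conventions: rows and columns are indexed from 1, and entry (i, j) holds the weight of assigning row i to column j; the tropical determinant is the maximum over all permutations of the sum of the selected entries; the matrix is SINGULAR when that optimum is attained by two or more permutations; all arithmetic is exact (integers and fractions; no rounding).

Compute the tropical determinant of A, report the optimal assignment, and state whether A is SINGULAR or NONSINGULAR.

σ = (1, 2, 3): 15 + (-5) + 6 = 16
σ = (1, 3, 2): 15 + 29 + 11 = 55
σ = (2, 1, 3): 7 + 9 + 6 = 22
σ = (2, 3, 1): 7 + 29 + 27 = 63
σ = (3, 1, 2): 9 + 9 + 11 = 29
σ = (3, 2, 1): 9 + (-5) + 27 = 31
Optimal value attained by: σ = (2, 3, 1).
Answer: det⊕(A) = 63; verdict: NONSINGULAR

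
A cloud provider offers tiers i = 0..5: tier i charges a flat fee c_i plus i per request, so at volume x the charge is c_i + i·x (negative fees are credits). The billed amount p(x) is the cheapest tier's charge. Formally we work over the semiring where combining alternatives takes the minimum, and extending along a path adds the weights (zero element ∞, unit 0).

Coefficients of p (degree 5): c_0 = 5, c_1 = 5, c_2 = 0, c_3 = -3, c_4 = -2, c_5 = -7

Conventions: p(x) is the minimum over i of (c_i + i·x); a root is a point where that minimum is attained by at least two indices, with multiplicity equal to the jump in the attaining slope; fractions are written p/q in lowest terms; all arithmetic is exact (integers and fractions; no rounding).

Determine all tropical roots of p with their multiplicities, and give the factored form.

hull edge (i=0, c=5) to (i=3, c=-3): slope -8/3, span 3
hull edge (i=3, c=-3) to (i=5, c=-7): slope -2, span 2
Factored form: p(x) = -7 ⊗ (x ⊕ 2) ⊗ (x ⊕ 2) ⊗ (x ⊕ 8/3) ⊗ (x ⊕ 8/3) ⊗ (x ⊕ 8/3)
Answer: roots = 2 (mult 2), 8/3 (mult 3)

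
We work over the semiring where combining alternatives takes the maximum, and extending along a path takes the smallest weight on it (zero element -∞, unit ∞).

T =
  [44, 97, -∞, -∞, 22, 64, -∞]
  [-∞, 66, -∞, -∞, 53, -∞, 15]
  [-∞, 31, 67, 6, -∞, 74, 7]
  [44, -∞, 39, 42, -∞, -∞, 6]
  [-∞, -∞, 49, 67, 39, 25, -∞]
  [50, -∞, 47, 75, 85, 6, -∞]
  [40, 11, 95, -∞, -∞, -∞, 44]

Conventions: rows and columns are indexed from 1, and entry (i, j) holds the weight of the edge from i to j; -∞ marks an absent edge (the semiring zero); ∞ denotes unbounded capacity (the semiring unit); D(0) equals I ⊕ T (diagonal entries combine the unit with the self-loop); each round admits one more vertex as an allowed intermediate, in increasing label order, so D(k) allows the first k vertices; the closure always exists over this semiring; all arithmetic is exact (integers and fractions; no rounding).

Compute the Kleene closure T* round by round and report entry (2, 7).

D(0):
  [∞, 97, -∞, -∞, 22, 64, -∞]
  [-∞, ∞, -∞, -∞, 53, -∞, 15]
  [-∞, 31, ∞, 6, -∞, 74, 7]
  [44, -∞, 39, ∞, -∞, -∞, 6]
  [-∞, -∞, 49, 67, ∞, 25, -∞]
  [50, -∞, 47, 75, 85, ∞, -∞]
  [40, 11, 95, -∞, -∞, -∞, ∞]
D(1):
  [∞, 97, -∞, -∞, 22, 64, -∞]
  [-∞, ∞, -∞, -∞, 53, -∞, 15]
  [-∞, 31, ∞, 6, -∞, 74, 7]
  [44, 44, 39, ∞, 22, 44, 6]
  [-∞, -∞, 49, 67, ∞, 25, -∞]
  [50, 50, 47, 75, 85, ∞, -∞]
  [40, 40, 95, -∞, 22, 40, ∞]
D(2):
  [∞, 97, -∞, -∞, 53, 64, 15]
  [-∞, ∞, -∞, -∞, 53, -∞, 15]
  [-∞, 31, ∞, 6, 31, 74, 15]
  [44, 44, 39, ∞, 44, 44, 15]
  [-∞, -∞, 49, 67, ∞, 25, -∞]
  [50, 50, 47, 75, 85, ∞, 15]
  [40, 40, 95, -∞, 40, 40, ∞]
D(3):
  [∞, 97, -∞, -∞, 53, 64, 15]
  [-∞, ∞, -∞, -∞, 53, -∞, 15]
  [-∞, 31, ∞, 6, 31, 74, 15]
  [44, 44, 39, ∞, 44, 44, 15]
  [-∞, 31, 49, 67, ∞, 49, 15]
  [50, 50, 47, 75, 85, ∞, 15]
  [40, 40, 95, 6, 40, 74, ∞]
D(4):
  [∞, 97, -∞, -∞, 53, 64, 15]
  [-∞, ∞, -∞, -∞, 53, -∞, 15]
  [6, 31, ∞, 6, 31, 74, 15]
  [44, 44, 39, ∞, 44, 44, 15]
  [44, 44, 49, 67, ∞, 49, 15]
  [50, 50, 47, 75, 85, ∞, 15]
  [40, 40, 95, 6, 40, 74, ∞]
D(5):
  [∞, 97, 49, 53, 53, 64, 15]
  [44, ∞, 49, 53, 53, 49, 15]
  [31, 31, ∞, 31, 31, 74, 15]
  [44, 44, 44, ∞, 44, 44, 15]
  [44, 44, 49, 67, ∞, 49, 15]
  [50, 50, 49, 75, 85, ∞, 15]
  [40, 40, 95, 40, 40, 74, ∞]
D(6):
  [∞, 97, 49, 64, 64, 64, 15]
  [49, ∞, 49, 53, 53, 49, 15]
  [50, 50, ∞, 74, 74, 74, 15]
  [44, 44, 44, ∞, 44, 44, 15]
  [49, 49, 49, 67, ∞, 49, 15]
  [50, 50, 49, 75, 85, ∞, 15]
  [50, 50, 95, 74, 74, 74, ∞]
D(7):
  [∞, 97, 49, 64, 64, 64, 15]
  [49, ∞, 49, 53, 53, 49, 15]
  [50, 50, ∞, 74, 74, 74, 15]
  [44, 44, 44, ∞, 44, 44, 15]
  [49, 49, 49, 67, ∞, 49, 15]
  [50, 50, 49, 75, 85, ∞, 15]
  [50, 50, 95, 74, 74, 74, ∞]
Answer: T*[2][7] = 15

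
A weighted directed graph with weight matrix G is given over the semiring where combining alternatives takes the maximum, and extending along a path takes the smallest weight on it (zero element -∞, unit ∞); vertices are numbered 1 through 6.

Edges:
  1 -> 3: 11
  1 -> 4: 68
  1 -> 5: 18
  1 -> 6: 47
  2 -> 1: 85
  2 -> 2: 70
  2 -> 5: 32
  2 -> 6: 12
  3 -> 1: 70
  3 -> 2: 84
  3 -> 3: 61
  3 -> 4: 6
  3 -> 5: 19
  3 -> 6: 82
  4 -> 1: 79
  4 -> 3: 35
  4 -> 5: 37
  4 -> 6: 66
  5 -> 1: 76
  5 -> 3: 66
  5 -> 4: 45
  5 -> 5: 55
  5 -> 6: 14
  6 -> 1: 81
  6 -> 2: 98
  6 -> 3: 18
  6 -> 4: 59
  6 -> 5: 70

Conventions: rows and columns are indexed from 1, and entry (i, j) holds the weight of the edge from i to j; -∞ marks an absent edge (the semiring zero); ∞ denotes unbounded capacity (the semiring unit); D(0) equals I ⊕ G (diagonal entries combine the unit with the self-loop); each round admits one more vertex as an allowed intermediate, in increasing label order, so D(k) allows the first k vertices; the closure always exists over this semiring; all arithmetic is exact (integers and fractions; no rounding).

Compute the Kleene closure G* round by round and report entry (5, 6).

D(0):
  [∞, -∞, 11, 68, 18, 47]
  [85, ∞, -∞, -∞, 32, 12]
  [70, 84, ∞, 6, 19, 82]
  [79, -∞, 35, ∞, 37, 66]
  [76, -∞, 66, 45, ∞, 14]
  [81, 98, 18, 59, 70, ∞]
D(1):
  [∞, -∞, 11, 68, 18, 47]
  [85, ∞, 11, 68, 32, 47]
  [70, 84, ∞, 68, 19, 82]
  [79, -∞, 35, ∞, 37, 66]
  [76, -∞, 66, 68, ∞, 47]
  [81, 98, 18, 68, 70, ∞]
D(2):
  [∞, -∞, 11, 68, 18, 47]
  [85, ∞, 11, 68, 32, 47]
  [84, 84, ∞, 68, 32, 82]
  [79, -∞, 35, ∞, 37, 66]
  [76, -∞, 66, 68, ∞, 47]
  [85, 98, 18, 68, 70, ∞]
D(3):
  [∞, 11, 11, 68, 18, 47]
  [85, ∞, 11, 68, 32, 47]
  [84, 84, ∞, 68, 32, 82]
  [79, 35, 35, ∞, 37, 66]
  [76, 66, 66, 68, ∞, 66]
  [85, 98, 18, 68, 70, ∞]
D(4):
  [∞, 35, 35, 68, 37, 66]
  [85, ∞, 35, 68, 37, 66]
  [84, 84, ∞, 68, 37, 82]
  [79, 35, 35, ∞, 37, 66]
  [76, 66, 66, 68, ∞, 66]
  [85, 98, 35, 68, 70, ∞]
D(5):
  [∞, 37, 37, 68, 37, 66]
  [85, ∞, 37, 68, 37, 66]
  [84, 84, ∞, 68, 37, 82]
  [79, 37, 37, ∞, 37, 66]
  [76, 66, 66, 68, ∞, 66]
  [85, 98, 66, 68, 70, ∞]
D(6):
  [∞, 66, 66, 68, 66, 66]
  [85, ∞, 66, 68, 66, 66]
  [84, 84, ∞, 68, 70, 82]
  [79, 66, 66, ∞, 66, 66]
  [76, 66, 66, 68, ∞, 66]
  [85, 98, 66, 68, 70, ∞]
Answer: G*[5][6] = 66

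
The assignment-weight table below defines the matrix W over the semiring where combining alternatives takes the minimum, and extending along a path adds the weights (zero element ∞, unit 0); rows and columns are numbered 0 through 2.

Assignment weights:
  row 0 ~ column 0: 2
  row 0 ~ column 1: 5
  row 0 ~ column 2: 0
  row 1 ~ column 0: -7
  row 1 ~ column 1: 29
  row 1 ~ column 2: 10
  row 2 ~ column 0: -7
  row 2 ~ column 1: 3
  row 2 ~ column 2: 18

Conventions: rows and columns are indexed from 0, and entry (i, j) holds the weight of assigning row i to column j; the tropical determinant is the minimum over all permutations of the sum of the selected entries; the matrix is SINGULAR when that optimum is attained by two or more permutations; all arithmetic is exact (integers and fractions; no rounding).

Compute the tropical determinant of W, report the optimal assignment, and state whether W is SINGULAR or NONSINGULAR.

σ = (0, 1, 2): 2 + 29 + 18 = 49
σ = (0, 2, 1): 2 + 10 + 3 = 15
σ = (1, 0, 2): 5 + (-7) + 18 = 16
σ = (1, 2, 0): 5 + 10 + (-7) = 8
σ = (2, 0, 1): 0 + (-7) + 3 = -4
σ = (2, 1, 0): 0 + 29 + (-7) = 22
Optimal value attained by: σ = (2, 0, 1).
Answer: det⊕(W) = -4; verdict: NONSINGULAR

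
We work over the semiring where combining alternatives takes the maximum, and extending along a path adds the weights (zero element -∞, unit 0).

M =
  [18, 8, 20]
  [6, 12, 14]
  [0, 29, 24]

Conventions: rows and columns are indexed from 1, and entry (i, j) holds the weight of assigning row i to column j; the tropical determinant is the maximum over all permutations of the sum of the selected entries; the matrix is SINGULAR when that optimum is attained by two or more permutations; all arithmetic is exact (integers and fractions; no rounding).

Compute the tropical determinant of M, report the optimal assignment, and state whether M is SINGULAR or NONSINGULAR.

σ = (1, 2, 3): 18 + 12 + 24 = 54
σ = (1, 3, 2): 18 + 14 + 29 = 61
σ = (2, 1, 3): 8 + 6 + 24 = 38
σ = (2, 3, 1): 8 + 14 + 0 = 22
σ = (3, 1, 2): 20 + 6 + 29 = 55
σ = (3, 2, 1): 20 + 12 + 0 = 32
Optimal value attained by: σ = (1, 3, 2).
Answer: det⊕(M) = 61; verdict: NONSINGULAR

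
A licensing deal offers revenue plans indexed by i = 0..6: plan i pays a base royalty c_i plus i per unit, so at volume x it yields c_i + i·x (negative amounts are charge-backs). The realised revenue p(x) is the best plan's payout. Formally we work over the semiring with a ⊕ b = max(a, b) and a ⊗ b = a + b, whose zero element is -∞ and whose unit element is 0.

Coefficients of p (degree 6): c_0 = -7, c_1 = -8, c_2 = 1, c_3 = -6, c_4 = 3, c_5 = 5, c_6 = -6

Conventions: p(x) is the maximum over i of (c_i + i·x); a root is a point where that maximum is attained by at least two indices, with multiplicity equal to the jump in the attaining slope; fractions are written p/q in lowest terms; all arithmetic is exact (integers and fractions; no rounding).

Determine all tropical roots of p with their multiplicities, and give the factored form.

hull edge (i=0, c=-7) to (i=2, c=1): slope 4, span 2
hull edge (i=2, c=1) to (i=5, c=5): slope 4/3, span 3
hull edge (i=5, c=5) to (i=6, c=-6): slope -11, span 1
Factored form: p(x) = -6 ⊗ (x ⊕ (-4)) ⊗ (x ⊕ (-4)) ⊗ (x ⊕ (-4/3)) ⊗ (x ⊕ (-4/3)) ⊗ (x ⊕ (-4/3)) ⊗ (x ⊕ 11)
Answer: roots = -4 (mult 2), -4/3 (mult 3), 11 (mult 1)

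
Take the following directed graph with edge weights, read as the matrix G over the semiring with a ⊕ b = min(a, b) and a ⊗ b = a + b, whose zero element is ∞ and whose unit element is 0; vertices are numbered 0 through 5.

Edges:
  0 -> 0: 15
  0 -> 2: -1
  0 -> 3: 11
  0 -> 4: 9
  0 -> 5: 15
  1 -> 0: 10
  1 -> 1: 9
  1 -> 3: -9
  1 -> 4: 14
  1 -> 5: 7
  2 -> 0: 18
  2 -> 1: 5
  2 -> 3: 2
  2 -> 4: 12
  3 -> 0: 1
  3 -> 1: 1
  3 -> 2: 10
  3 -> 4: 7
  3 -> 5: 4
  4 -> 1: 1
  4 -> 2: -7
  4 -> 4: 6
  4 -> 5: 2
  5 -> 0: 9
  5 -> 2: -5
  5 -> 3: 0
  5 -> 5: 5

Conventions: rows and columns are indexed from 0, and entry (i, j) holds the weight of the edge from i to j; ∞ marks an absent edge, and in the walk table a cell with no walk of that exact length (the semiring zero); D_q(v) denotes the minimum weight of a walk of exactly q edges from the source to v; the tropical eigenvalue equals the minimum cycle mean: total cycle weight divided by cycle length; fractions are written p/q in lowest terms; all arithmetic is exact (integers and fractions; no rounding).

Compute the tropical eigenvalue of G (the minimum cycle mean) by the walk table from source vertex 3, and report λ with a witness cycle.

q=0: [∞, ∞, ∞, 0, ∞, ∞]
q=1: [1, 1, 10, ∞, 7, 4]
q=2: [11, 8, -1, -8, 10, 8]
q=3: [-7, -7, 2, -1, -1, -4]
q=4: [0, 0, -9, -16, 2, 0]
q=5: [-15, -15, -6, -9, -9, -12]
q=6: [-8, -8, -17, -24, -6, -8]
Optimal cycle mean attained by: cycle 1->3->1, total (-9) + 1, length 2.
Answer: λ = -4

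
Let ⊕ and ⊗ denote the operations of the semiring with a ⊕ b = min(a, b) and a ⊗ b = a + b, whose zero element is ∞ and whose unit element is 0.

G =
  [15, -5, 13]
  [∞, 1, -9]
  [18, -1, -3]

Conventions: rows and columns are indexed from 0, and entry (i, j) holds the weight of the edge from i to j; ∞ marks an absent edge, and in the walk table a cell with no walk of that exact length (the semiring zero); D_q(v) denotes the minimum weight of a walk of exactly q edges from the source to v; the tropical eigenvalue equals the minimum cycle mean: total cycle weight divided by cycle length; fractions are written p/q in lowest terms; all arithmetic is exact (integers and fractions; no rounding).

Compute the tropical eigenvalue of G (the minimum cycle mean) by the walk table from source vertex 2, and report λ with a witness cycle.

q=0: [∞, ∞, 0]
q=1: [18, -1, -3]
q=2: [15, -4, -10]
q=3: [8, -11, -13]
Optimal cycle mean attained by: cycle 1->2->1, total (-9) + (-1), length 2.
Answer: λ = -5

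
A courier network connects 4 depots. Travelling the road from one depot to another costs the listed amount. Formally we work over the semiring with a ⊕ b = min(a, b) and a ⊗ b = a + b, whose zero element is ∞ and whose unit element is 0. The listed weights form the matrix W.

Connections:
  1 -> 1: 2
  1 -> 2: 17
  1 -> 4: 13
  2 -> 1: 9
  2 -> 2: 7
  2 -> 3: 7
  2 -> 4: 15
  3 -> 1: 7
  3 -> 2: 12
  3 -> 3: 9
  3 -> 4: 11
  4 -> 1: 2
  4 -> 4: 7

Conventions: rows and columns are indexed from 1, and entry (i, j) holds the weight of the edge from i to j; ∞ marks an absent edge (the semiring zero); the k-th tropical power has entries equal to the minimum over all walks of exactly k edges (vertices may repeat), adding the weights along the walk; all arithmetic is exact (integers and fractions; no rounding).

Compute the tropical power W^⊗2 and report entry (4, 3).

W^⊗2:
  [4, 19, 24, 15]
  [11, 14, 14, 18]
  [9, 19, 18, 18]
  [4, 19, ∞, 14]
Key observation: no walk of exactly 2 edges connects these vertices, so the entry is the semiring zero.
Answer: (W^⊗2)[4][3] = ∞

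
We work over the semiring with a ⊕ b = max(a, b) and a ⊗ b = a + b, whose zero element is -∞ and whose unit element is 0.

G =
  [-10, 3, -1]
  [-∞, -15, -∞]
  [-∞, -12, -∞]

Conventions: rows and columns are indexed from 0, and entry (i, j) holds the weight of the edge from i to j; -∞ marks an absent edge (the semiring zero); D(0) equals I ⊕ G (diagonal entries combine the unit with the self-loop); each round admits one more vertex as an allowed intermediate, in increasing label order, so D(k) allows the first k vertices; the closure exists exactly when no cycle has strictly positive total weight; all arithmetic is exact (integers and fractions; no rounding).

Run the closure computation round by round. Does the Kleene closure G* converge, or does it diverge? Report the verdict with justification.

D(0):
  [0, 3, -1]
  [-∞, 0, -∞]
  [-∞, -12, 0]
D(1):
  [0, 3, -1]
  [-∞, 0, -∞]
  [-∞, -12, 0]
D(2):
  [0, 3, -1]
  [-∞, 0, -∞]
  [-∞, -12, 0]
D(3):
  [0, 3, -1]
  [-∞, 0, -∞]
  [-∞, -12, 0]
Key observation: every diagonal entry stays at the unit through all rounds, so no improving cycle exists.
Answer: CONVERGES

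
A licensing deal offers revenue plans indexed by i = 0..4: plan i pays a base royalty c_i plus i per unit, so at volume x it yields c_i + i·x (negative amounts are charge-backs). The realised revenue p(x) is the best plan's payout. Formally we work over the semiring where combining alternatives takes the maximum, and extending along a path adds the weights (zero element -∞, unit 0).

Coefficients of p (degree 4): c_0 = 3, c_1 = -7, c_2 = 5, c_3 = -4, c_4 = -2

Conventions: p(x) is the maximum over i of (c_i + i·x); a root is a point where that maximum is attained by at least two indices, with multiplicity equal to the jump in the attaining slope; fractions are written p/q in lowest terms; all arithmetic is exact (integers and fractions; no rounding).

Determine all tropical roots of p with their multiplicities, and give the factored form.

hull edge (i=0, c=3) to (i=2, c=5): slope 1, span 2
hull edge (i=2, c=5) to (i=4, c=-2): slope -7/2, span 2
Factored form: p(x) = -2 ⊗ (x ⊕ (-1)) ⊗ (x ⊕ (-1)) ⊗ (x ⊕ 7/2) ⊗ (x ⊕ 7/2)
Answer: roots = -1 (mult 2), 7/2 (mult 2)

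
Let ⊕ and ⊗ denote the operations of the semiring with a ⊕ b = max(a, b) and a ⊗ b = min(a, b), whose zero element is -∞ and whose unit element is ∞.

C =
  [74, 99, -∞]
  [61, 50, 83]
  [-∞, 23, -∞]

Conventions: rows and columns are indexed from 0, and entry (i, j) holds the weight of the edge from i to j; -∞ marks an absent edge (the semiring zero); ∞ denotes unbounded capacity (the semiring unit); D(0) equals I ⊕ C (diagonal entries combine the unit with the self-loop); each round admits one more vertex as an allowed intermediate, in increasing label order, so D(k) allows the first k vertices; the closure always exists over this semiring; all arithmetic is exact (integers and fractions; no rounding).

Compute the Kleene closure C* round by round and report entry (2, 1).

D(0):
  [∞, 99, -∞]
  [61, ∞, 83]
  [-∞, 23, ∞]
D(1):
  [∞, 99, -∞]
  [61, ∞, 83]
  [-∞, 23, ∞]
D(2):
  [∞, 99, 83]
  [61, ∞, 83]
  [23, 23, ∞]
D(3):
  [∞, 99, 83]
  [61, ∞, 83]
  [23, 23, ∞]
Answer: C*[2][1] = 23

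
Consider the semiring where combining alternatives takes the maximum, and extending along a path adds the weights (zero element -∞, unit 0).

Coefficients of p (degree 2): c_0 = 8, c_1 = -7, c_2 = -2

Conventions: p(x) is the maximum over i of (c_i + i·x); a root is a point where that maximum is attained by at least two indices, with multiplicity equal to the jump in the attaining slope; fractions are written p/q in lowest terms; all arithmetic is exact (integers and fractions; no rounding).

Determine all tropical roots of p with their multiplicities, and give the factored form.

hull edge (i=0, c=8) to (i=2, c=-2): slope -5, span 2
Factored form: p(x) = -2 ⊗ (x ⊕ 5) ⊗ (x ⊕ 5)
Answer: roots = 5 (mult 2)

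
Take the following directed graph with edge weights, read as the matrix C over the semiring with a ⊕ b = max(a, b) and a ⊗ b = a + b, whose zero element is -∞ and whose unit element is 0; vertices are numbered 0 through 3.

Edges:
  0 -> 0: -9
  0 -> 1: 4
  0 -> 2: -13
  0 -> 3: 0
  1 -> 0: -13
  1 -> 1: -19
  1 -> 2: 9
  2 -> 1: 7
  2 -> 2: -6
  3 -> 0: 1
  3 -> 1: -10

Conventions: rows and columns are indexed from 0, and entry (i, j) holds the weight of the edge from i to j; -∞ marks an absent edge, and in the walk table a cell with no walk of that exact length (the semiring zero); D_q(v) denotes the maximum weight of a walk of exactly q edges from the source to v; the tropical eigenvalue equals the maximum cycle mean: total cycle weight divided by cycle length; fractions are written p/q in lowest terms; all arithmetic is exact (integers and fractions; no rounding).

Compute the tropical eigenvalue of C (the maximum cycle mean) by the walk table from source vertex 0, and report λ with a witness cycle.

q=0: [0, -∞, -∞, -∞]
q=1: [-9, 4, -13, 0]
q=2: [1, -5, 13, -9]
q=3: [-8, 20, 7, 1]
q=4: [7, 14, 29, -8]
Optimal cycle mean attained by: cycle 1->2->1, total 9 + 7, length 2.
Answer: λ = 8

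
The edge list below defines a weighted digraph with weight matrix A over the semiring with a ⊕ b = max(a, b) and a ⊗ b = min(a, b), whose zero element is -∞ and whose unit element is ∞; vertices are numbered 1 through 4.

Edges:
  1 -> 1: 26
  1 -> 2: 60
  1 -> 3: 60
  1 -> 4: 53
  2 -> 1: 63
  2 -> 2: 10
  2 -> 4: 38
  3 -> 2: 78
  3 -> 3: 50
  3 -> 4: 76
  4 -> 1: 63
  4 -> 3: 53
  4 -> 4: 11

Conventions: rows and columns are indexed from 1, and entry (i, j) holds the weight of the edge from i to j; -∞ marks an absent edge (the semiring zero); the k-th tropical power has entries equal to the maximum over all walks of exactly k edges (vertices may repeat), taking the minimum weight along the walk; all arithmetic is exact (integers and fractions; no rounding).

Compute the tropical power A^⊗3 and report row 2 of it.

A^⊗2:
  [60, 60, 53, 60]
  [38, 60, 60, 53]
  [63, 50, 53, 50]
  [26, 60, 60, 53]
A^⊗3:
  [60, 60, 60, 53]
  [60, 60, 53, 60]
  [50, 60, 60, 53]
  [60, 60, 53, 60]
Answer: row 2 of A^⊗3 = [60, 60, 53, 60]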